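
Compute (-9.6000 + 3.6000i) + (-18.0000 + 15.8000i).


Real: -9.6 - 18 = -27.6
Imag: 3.6 + 15.8 = 19.4

-27.6000 + 19.4000i


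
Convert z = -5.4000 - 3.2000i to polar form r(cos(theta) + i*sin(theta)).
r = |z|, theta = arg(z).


r = sqrt(29.16+10.24) = sqrt(39.4) = 6.2769
theta = atan2(-3.2, -5.4) = -149.3493 degrees

r = 6.2769, theta = -149.3493 degrees


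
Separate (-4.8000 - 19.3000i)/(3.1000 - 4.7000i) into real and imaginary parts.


Multiply by conjugate: (-4.8000 - 19.3000i)(3.1000 + 4.7000i) / (3.1^2 + (-4.7)^2)
Numerator real = -4.8*3.1 - (19.3)*(-4.7) = 75.83
Numerator imag = -19.3*3.1 - (-4.8)*(-4.7) = -82.39
Denominator = 31.7
Re(z) = 75.83/31.7 = 2.3921
Im(z) = -82.39/31.7 = -2.5991

Re(z) = 2.3921, Im(z) = -2.5991


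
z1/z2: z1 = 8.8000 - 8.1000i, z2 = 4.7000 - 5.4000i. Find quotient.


Conjugate of z2 = 4.7000 + 5.4000i
Numerator: (8.8000 - 8.1000i)(4.7000 + 5.4000i) = 85.1000 + 9.4500i
Denominator: 4.7^2 + (-5.4)^2 = 51.25
Result = (85.1000 + 9.4500i)/51.25

1.6605 + 0.1844i


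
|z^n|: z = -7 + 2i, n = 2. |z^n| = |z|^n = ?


|z| = sqrt(49+4) = sqrt(53) = 7.2801
|z^2| = |z|^2 = (sqrt(53))^2 = 53

|z^2| = 53


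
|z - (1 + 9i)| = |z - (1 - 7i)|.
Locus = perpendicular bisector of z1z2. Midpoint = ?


Equal distances means the locus is the perpendicular bisector of z1 and z2.
Midpoint = ((1+1)/2, (9+(-7))/2) = (1.0000, 1.0000)

Perpendicular bisector through (1.0000, 1.0000)


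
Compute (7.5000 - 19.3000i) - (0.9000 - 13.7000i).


Real: 7.5 - 0.9 = 6.6
Imag: -19.3 + 13.7 = -5.6

6.6000 - 5.6000i


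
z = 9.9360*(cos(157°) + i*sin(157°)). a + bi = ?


a = 9.9360*cos(157°) = 9.9360*(-0.9205) = -9.1461
b = 9.9360*sin(157°) = 9.9360*0.39073 = 3.8823

-9.1461 + 3.8823i


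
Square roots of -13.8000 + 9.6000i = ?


|z| = sqrt(190.44+92.16) = 16.8107
sqrt((|z|+a)/2) = sqrt((16.8107+(-13.8))/2) = sqrt(1.5054) = 1.2269
sqrt((|z|-a)/2) = sqrt((16.8107-(-13.8))/2) = sqrt(15.3054) = 3.9122

±(1.2269 + 3.9122i) i.e. 1.2269 + 3.9122i and -1.2269 - 3.9122i


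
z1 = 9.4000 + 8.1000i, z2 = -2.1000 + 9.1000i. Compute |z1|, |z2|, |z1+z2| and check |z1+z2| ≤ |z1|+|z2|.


|z1| = sqrt(9.4^2 + 8.1^2) = sqrt(153.97) = 12.4085
|z2| = sqrt((-2.1)^2 + 9.1^2) = sqrt(87.22) = 9.3392
z1+z2 = 7.3000 + 17.2000i
|z1+z2| = sqrt(349.13) = 18.6850
|z1|+|z2| = 12.4085 + 9.3392 = 21.7477

|z1+z2| = 18.6850 ≤ |z1|+|z2| = 21.7477 (verified)


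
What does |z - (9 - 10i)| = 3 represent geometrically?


|z - z0| = r is a circle with center z0 and radius r.
Center = (9, -10), radius = 3

Circle with center (9, -10) and radius 3


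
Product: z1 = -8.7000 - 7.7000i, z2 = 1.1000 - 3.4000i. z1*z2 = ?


Real = -8.7*1.1 - (-7.7)*(-3.4) = -9.57 - 26.18 = -35.75
Imag = -8.7*(-3.4) + 1.1*(-7.7) = 29.58 - (8.47) = 21.11

-35.7500 + 21.1100i


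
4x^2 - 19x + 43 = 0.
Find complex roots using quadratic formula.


disc = (-19)^2 - 4*4*43 = 361 - 688 = -327
sqrt(|disc|) = sqrt(327) = 18.0831
Real part = 19/(2*4) = 2.3750
Imag part = 18.0831/(2*4) = 2.2604

2.3750 ± 2.2604i


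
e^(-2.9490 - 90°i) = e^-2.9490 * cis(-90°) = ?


e^-2.9490 = 0.0524
cos(-90°) = 0
sin(-90°) = -1
Real = 0.0524*0 = 0
Imag = 0.0524*(-1) = -0.0524

0 - 0.0524i


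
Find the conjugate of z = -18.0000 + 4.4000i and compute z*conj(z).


z_bar = -18.0000 - 4.4000i
z*z_bar = (-18)^2 + 4.4^2 = 324 + 19.36 = 343.36

z_bar = -18.0000 - 4.4000i, z*z_bar = 343.36


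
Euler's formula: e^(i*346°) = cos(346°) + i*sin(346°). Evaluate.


cos(346°) = 0.9703
sin(346°) = -0.2419

e^(i*346°) = 0.9703 - 0.2419i


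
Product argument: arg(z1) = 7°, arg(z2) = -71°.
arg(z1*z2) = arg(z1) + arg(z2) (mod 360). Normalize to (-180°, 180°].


arg(z1*z2) = 7° - 71° = -64°
Normalized to (-180°, 180°]: -64°

-64°


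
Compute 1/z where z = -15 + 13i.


|z|^2 = 225+169 = 394
1/z = (-15 - 13i)/394

1/z = -0.0381 - 0.0330i


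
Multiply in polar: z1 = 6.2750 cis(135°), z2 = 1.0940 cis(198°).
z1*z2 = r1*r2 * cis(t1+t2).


r = 6.2750 * 1.0940 = 6.8649
theta = 135° + 198° = 333° = 333° (mod 360)

6.8649 cis(333°)


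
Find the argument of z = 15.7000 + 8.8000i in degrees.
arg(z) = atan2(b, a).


Re = 15.7, Im = 8.8
arg = atan2(8.8, 15.7) = 29.2710 degrees

arg(z) = 29.2710 degrees


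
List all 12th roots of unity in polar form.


The 12th roots of unity are cis(360k/12°) for k=0..11
Angle step = 360/12 = 30°
Primitive root: cis(30°)
Primitive root = 0.8660 + 0.5000i

12 roots at angles: 0°, 30°, 60°, 90°, 120°, 150°, 180°, 210°, 240°, 270°, 300°, 330°


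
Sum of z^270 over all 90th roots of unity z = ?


The roots are w_k = w^k with w = e^(2*pi*i/90), and (w^k)^270 = (w^270)^k.
So S = 1 + u + u^2 + ... + u^(89) with u = w^270.
270 = 3*90 + 0, so 270 is a multiple of 90 and u = (w^90)^3 = 1.
Every one of the 90 terms equals 1: S = 90

S = 90


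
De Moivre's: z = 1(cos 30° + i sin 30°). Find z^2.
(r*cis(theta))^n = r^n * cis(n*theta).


r^2 = 1^2 = 1
n*theta = 2*30° = 60° = 60° (mod 360)
a = 1*cos(60°) = 0.5000
b = 1*sin(60°) = 0.8660

1 cis(60°) = 0.5000 + 0.8660i


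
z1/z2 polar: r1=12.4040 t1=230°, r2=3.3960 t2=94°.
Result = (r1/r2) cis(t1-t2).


r = 12.4040 / 3.3960 = 3.6525
theta = 230° - 94° = 136° = 136° (mod 360)

3.6525 cis(136°)


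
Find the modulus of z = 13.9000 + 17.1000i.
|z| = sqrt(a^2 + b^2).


|z| = sqrt(13.9^2 + 17.1^2) = sqrt(193.21 + 292.41) = sqrt(485.62) = 22.0368

|z| = 22.0368


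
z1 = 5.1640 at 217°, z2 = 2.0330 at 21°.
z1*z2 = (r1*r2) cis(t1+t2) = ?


r = 5.1640 * 2.0330 = 10.4984
theta = 217° + 21° = 238° = 238° (mod 360)

10.4984 cis(238°)


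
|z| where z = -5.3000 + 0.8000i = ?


|z| = sqrt((-5.3)^2 + 0.8^2) = sqrt(28.09 + 0.64) = sqrt(28.73) = 5.3600

|z| = 5.3600


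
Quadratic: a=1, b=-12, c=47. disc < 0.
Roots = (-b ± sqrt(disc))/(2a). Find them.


disc = (-12)^2 - 4*1*47 = 144 - 188 = -44
sqrt(|disc|) = sqrt(44) = 6.6332
Real part = 12/(2*1) = 6.0000
Imag part = 6.6332/(2*1) = 3.3166

6.0000 ± 3.3166i


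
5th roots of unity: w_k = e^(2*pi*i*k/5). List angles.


The 5th roots of unity are cis(360k/5°) for k=0..4
Angle step = 360/5 = 72°
Primitive root: cis(72°)
Primitive root = 0.3090 + 0.9511i

5 roots at angles: 0°, 72°, 144°, 216°, 288°


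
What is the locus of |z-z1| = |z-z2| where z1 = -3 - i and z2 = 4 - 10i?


Equal distances means the locus is the perpendicular bisector of z1 and z2.
Midpoint = ((-3+4)/2, (-1+(-10))/2) = (0.5000, -5.5000)

Perpendicular bisector through (0.5000, -5.5000)


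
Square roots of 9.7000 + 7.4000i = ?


|z| = sqrt(94.09+54.76) = 12.2004
sqrt((|z|+a)/2) = sqrt((12.2004+9.7)/2) = sqrt(10.9502) = 3.3091
sqrt((|z|-a)/2) = sqrt((12.2004-9.7)/2) = sqrt(1.2502) = 1.1181

±(3.3091 + 1.1181i) i.e. 3.3091 + 1.1181i and -3.3091 - 1.1181i


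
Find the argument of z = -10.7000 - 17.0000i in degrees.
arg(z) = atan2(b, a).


Re = -10.7, Im = -17
arg = atan2(-17, -10.7) = -122.1868 degrees

arg(z) = -122.1868 degrees


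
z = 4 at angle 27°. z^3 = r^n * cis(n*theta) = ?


r^3 = 4^3 = 64
n*theta = 3*27° = 81° = 81° (mod 360)
a = 64*cos(81°) = 10.0118
b = 64*sin(81°) = 63.2121

64 cis(81°) = 10.0118 + 63.2121i


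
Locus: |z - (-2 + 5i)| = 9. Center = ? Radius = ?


|z - z0| = r is a circle with center z0 and radius r.
Center = (-2, 5), radius = 9

Circle with center (-2, 5) and radius 9


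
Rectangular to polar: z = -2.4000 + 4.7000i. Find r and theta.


r = sqrt(5.76+22.09) = sqrt(27.85) = 5.2773
theta = atan2(4.7, -2.4) = 117.0506 degrees

r = 5.2773, theta = 117.0506 degrees


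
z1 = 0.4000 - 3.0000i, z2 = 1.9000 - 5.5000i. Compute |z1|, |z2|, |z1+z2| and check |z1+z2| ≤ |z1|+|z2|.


|z1| = sqrt(0.4^2 + (-3)^2) = sqrt(9.16) = 3.0265
|z2| = sqrt(1.9^2 + (-5.5)^2) = sqrt(33.86) = 5.8189
z1+z2 = 2.3000 - 8.5000i
|z1+z2| = sqrt(77.54) = 8.8057
|z1|+|z2| = 3.0265 + 5.8189 = 8.8454

|z1+z2| = 8.8057 ≤ |z1|+|z2| = 8.8454 (verified)


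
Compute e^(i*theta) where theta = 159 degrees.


cos(159°) = -0.9336
sin(159°) = 0.3584

e^(i*159°) = -0.9336 + 0.3584i


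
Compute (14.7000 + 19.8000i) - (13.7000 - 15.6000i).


Real: 14.7 - 13.7 = 1
Imag: 19.8 + 15.6 = 35.4

1.0000 + 35.4000i


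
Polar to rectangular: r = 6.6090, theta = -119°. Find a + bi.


a = 6.6090*cos(-119°) = 6.6090*(-0.48481) = -3.2041
b = 6.6090*sin(-119°) = 6.6090*(-0.87462) = -5.7804

-3.2041 - 5.7804i


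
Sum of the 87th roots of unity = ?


The sum of all 87th roots of unity is 0.
Geometric series: (1 - w^87)/(1 - w) = (1-1)/(1-w) = 0 since w^87 = 1, w ≠ 1.
Alternatively: coefficient of z^86 in z^87 - 1 is 0.

0


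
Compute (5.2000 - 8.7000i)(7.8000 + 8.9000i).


Real = 5.2*7.8 - (-8.7)*8.9 = 40.56 - (-77.43) = 117.99
Imag = 5.2*8.9 + 7.8*(-8.7) = 46.28 - (67.86) = -21.58

117.9900 - 21.5800i


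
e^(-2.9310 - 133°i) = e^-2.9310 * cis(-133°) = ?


e^-2.9310 = 0.0533
cos(-133°) = -0.682
sin(-133°) = -0.7314
Real = 0.0533*(-0.682) = -0.0364
Imag = 0.0533*(-0.7314) = -0.0390

-0.0364 - 0.0390i


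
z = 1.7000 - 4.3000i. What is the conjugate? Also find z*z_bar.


z_bar = 1.7000 + 4.3000i
z*z_bar = 1.7^2 + (-4.3)^2 = 2.89 + 18.49 = 21.38

z_bar = 1.7000 + 4.3000i, z*z_bar = 21.38


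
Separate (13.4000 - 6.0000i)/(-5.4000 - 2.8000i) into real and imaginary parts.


Multiply by conjugate: (13.4000 - 6.0000i)(-5.4000 + 2.8000i) / ((-5.4)^2 + (-2.8)^2)
Numerator real = 13.4*(-5.4) - (6)*(-2.8) = -55.56
Numerator imag = -6*(-5.4) - 13.4*(-2.8) = 69.92
Denominator = 37
Re(z) = -55.56/37 = -1.5016
Im(z) = 69.92/37 = 1.8897

Re(z) = -1.5016, Im(z) = 1.8897


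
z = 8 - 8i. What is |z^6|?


|z| = sqrt(64+64) = sqrt(128) = 11.3137
|z^6| = |z|^6 = (sqrt(128))^6 = 128^3 = 2097152

|z^6| = 2097152


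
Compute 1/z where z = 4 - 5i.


|z|^2 = 16+25 = 41
1/z = (4 + 5i)/41

1/z = 0.0976 + 0.1220i


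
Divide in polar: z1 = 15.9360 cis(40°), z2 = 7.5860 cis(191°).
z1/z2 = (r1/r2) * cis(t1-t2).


r = 15.9360 / 7.5860 = 2.1007
theta = 40° - 191° = -151° = 209° (mod 360)

2.1007 cis(209°)


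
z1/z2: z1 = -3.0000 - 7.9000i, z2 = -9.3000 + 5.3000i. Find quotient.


Conjugate of z2 = -9.3000 - 5.3000i
Numerator: (-3.0000 - 7.9000i)(-9.3000 - 5.3000i) = -13.9700 + 89.3700i
Denominator: (-9.3)^2 + 5.3^2 = 114.58
Result = (-13.9700 + 89.3700i)/114.58

-0.1219 + 0.7800i


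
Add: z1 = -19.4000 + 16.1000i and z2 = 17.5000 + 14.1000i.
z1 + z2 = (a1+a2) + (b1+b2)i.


Real: -19.4 + 17.5 = -1.9
Imag: 16.1 + 14.1 = 30.2

-1.9000 + 30.2000i


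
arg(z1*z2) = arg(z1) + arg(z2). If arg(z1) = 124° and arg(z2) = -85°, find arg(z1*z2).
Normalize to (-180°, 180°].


arg(z1*z2) = 124° - 85° = 39°
Normalized to (-180°, 180°]: 39°

39°


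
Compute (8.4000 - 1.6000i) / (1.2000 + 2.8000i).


Conjugate of z2 = 1.2000 - 2.8000i
Numerator: (8.4000 - 1.6000i)(1.2000 - 2.8000i) = 5.6000 - 25.4400i
Denominator: 1.2^2 + 2.8^2 = 9.28
Result = (5.6000 - 25.4400i)/9.28

0.6034 - 2.7414i


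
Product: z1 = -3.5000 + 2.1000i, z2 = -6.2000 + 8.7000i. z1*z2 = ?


Real = -3.5*(-6.2) - 2.1*8.7 = 21.7 - 18.27 = 3.43
Imag = -3.5*8.7 - (6.2)*2.1 = -30.45 - (13.02) = -43.47

3.4300 - 43.4700i


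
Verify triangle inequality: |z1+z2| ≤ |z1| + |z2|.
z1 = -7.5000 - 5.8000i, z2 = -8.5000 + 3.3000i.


|z1| = sqrt((-7.5)^2 + (-5.8)^2) = sqrt(89.89) = 9.4810
|z2| = sqrt((-8.5)^2 + 3.3^2) = sqrt(83.14) = 9.1181
z1+z2 = -16.0000 - 2.5000i
|z1+z2| = sqrt(262.25) = 16.1941
|z1|+|z2| = 9.4810 + 9.1181 = 18.5991

|z1+z2| = 16.1941 ≤ |z1|+|z2| = 18.5991 (verified)


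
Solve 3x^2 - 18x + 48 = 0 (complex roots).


disc = (-18)^2 - 4*3*48 = 324 - 576 = -252
sqrt(|disc|) = sqrt(252) = 15.8745
Real part = 18/(2*3) = 3.0000
Imag part = 15.8745/(2*3) = 2.6458

3.0000 ± 2.6458i


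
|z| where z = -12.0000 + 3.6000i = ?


|z| = sqrt((-12)^2 + 3.6^2) = sqrt(144 + 12.96) = sqrt(156.96) = 12.5284

|z| = 12.5284


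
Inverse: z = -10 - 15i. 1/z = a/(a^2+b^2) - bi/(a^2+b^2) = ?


|z|^2 = 100+225 = 325
1/z = (-10 + 15i)/325

1/z = -0.0308 + 0.0462i


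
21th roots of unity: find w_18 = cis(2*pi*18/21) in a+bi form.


Angle = 360*18/21 = 308.5714°
a = cos(308.5714°) = 0.6235
b = sin(308.5714°) = -0.7818

0.6235 - 0.7818i


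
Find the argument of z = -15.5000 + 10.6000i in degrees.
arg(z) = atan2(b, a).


Re = -15.5, Im = 10.6
arg = atan2(10.6, -15.5) = 145.6329 degrees

arg(z) = 145.6329 degrees


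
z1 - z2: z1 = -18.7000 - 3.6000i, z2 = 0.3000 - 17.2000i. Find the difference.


Real: -18.7 - 0.3 = -19
Imag: -3.6 + 17.2 = 13.6

-19.0000 + 13.6000i


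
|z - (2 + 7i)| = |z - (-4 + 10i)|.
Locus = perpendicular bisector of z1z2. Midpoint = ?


Equal distances means the locus is the perpendicular bisector of z1 and z2.
Midpoint = ((2+(-4))/2, (7+10)/2) = (-1.0000, 8.5000)

Perpendicular bisector through (-1.0000, 8.5000)


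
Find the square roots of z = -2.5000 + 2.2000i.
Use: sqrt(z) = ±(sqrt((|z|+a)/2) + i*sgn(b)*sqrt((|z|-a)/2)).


|z| = sqrt(6.25+4.84) = 3.3302
sqrt((|z|+a)/2) = sqrt((3.3302+(-2.5))/2) = sqrt(0.4151) = 0.6443
sqrt((|z|-a)/2) = sqrt((3.3302-(-2.5))/2) = sqrt(2.9151) = 1.7074

±(0.6443 + 1.7074i) i.e. 0.6443 + 1.7074i and -0.6443 - 1.7074i


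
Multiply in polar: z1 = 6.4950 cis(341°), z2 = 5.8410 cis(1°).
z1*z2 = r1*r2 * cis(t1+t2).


r = 6.4950 * 5.8410 = 37.9373
theta = 341° + 1° = 342° = 342° (mod 360)

37.9373 cis(342°)


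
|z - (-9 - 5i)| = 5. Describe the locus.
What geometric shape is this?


|z - z0| = r is a circle with center z0 and radius r.
Center = (-9, -5), radius = 5

Circle with center (-9, -5) and radius 5


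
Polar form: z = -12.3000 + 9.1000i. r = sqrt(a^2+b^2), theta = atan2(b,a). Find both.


r = sqrt(151.29+82.81) = sqrt(234.1) = 15.3003
theta = atan2(9.1, -12.3) = 143.5046 degrees

r = 15.3003, theta = 143.5046 degrees


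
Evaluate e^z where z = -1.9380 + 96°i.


e^-1.9380 = 0.1440
cos(96°) = -0.10453
sin(96°) = 0.9945
Real = 0.1440*(-0.10453) = -0.0151
Imag = 0.1440*0.9945 = 0.1432

-0.0151 + 0.1432i


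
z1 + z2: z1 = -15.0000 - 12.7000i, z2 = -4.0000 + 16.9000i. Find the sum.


Real: -15 - 4 = -19
Imag: -12.7 + 16.9 = 4.2

-19.0000 + 4.2000i


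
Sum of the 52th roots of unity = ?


The sum of all 52th roots of unity is 0.
Geometric series: (1 - w^52)/(1 - w) = (1-1)/(1-w) = 0 since w^52 = 1, w ≠ 1.
Alternatively: coefficient of z^51 in z^52 - 1 is 0.

0


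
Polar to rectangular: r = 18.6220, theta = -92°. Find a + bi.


a = 18.6220*cos(-92°) = 18.6220*(-0.0349) = -0.6499
b = 18.6220*sin(-92°) = 18.6220*(-0.999391) = -18.6107

-0.6499 - 18.6107i


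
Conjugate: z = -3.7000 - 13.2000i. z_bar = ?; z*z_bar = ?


z_bar = -3.7000 + 13.2000i
z*z_bar = (-3.7)^2 + (-13.2)^2 = 13.69 + 174.24 = 187.93

z_bar = -3.7000 + 13.2000i, z*z_bar = 187.93


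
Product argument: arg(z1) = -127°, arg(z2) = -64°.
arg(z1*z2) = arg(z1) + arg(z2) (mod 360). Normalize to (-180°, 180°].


arg(z1*z2) = -127° - 64° = -191°
Normalized to (-180°, 180°]: 169°

169°


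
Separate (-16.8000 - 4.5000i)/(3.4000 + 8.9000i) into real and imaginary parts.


Multiply by conjugate: (-16.8000 - 4.5000i)(3.4000 - 8.9000i) / (3.4^2 + 8.9^2)
Numerator real = -16.8*3.4 - (4.5)*8.9 = -97.17
Numerator imag = -4.5*3.4 - (-16.8)*8.9 = 134.22
Denominator = 90.77
Re(z) = -97.17/90.77 = -1.0705
Im(z) = 134.22/90.77 = 1.4787

Re(z) = -1.0705, Im(z) = 1.4787


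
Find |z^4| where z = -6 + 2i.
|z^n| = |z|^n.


|z| = sqrt(36+4) = sqrt(40) = 6.3246
|z^4| = |z|^4 = (sqrt(40))^4 = 40^2 = 1600

|z^4| = 1600


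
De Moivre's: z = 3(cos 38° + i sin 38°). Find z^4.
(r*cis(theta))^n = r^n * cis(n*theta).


r^4 = 3^4 = 81
n*theta = 4*38° = 152° = 152° (mod 360)
a = 81*cos(152°) = -71.5188
b = 81*sin(152°) = 38.0272

81 cis(152°) = -71.5188 + 38.0272i


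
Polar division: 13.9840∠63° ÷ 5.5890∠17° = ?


r = 13.9840 / 5.5890 = 2.5021
theta = 63° - 17° = 46° = 46° (mod 360)

2.5021 cis(46°)


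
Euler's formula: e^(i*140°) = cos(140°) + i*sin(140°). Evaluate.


cos(140°) = -0.7660
sin(140°) = 0.6428

e^(i*140°) = -0.7660 + 0.6428i


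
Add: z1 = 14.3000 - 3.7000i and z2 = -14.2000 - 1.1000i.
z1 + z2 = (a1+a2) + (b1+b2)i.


Real: 14.3 - 14.2 = 0.1
Imag: -3.7 - 1.1 = -4.8

0.1000 - 4.8000i


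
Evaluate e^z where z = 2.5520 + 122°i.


e^2.5520 = 12.8327
cos(122°) = -0.52992
sin(122°) = 0.84805
Real = 12.8327*(-0.52992) = -6.8003
Imag = 12.8327*0.84805 = 10.8828

-6.8003 + 10.8828i


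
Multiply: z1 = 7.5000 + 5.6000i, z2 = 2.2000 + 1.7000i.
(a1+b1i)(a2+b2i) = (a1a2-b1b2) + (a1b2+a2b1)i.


Real = 7.5*2.2 - 5.6*1.7 = 16.5 - 9.52 = 6.98
Imag = 7.5*1.7 + 2.2*5.6 = 12.75 + 12.32 = 25.07

6.9800 + 25.0700i


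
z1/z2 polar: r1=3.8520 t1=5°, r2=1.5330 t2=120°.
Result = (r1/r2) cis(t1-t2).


r = 3.8520 / 1.5330 = 2.5127
theta = 5° - 120° = -115° = 245° (mod 360)

2.5127 cis(245°)


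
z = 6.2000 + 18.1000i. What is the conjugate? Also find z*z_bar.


z_bar = 6.2000 - 18.1000i
z*z_bar = 6.2^2 + 18.1^2 = 38.44 + 327.61 = 366.05

z_bar = 6.2000 - 18.1000i, z*z_bar = 366.05


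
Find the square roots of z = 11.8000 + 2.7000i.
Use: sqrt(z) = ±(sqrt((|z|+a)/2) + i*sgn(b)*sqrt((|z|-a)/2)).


|z| = sqrt(139.24+7.29) = 12.1050
sqrt((|z|+a)/2) = sqrt((12.1050+11.8)/2) = sqrt(11.9525) = 3.4572
sqrt((|z|-a)/2) = sqrt((12.1050-11.8)/2) = sqrt(0.1525) = 0.3905

±(3.4572 + 0.3905i) i.e. 3.4572 + 0.3905i and -3.4572 - 0.3905i


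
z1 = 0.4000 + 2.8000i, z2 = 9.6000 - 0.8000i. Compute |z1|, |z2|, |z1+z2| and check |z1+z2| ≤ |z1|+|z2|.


|z1| = sqrt(0.4^2 + 2.8^2) = sqrt(8) = 2.8284
|z2| = sqrt(9.6^2 + (-0.8)^2) = sqrt(92.8) = 9.6333
z1+z2 = 10.0000 + 2.0000i
|z1+z2| = sqrt(104) = 10.1980
|z1|+|z2| = 2.8284 + 9.6333 = 12.4617

|z1+z2| = 10.1980 ≤ |z1|+|z2| = 12.4617 (verified)


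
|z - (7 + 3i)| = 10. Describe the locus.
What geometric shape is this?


|z - z0| = r is a circle with center z0 and radius r.
Center = (7, 3), radius = 10

Circle with center (7, 3) and radius 10


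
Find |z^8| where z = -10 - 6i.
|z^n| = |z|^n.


|z| = sqrt(100+36) = sqrt(136) = 11.6619
|z^8| = |z|^8 = (sqrt(136))^8 = 136^4 = 342102016

|z^8| = 342102016


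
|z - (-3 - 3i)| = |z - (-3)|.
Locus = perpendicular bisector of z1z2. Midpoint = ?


Equal distances means the locus is the perpendicular bisector of z1 and z2.
Midpoint = ((-3+(-3))/2, (-3+0)/2) = (-3.0000, -1.5000)

Perpendicular bisector through (-3.0000, -1.5000)


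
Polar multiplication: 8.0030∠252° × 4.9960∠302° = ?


r = 8.0030 * 4.9960 = 39.9830
theta = 252° + 302° = 554° = 194° (mod 360)

39.9830 cis(194°)


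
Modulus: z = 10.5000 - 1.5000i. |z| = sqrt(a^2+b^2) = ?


|z| = sqrt(10.5^2 + (-1.5)^2) = sqrt(110.25 + 2.25) = sqrt(112.5) = 10.6066

|z| = 10.6066


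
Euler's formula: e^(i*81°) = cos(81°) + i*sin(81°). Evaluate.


cos(81°) = 0.1564
sin(81°) = 0.9877

e^(i*81°) = 0.1564 + 0.9877i


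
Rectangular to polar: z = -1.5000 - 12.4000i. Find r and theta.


r = sqrt(2.25+153.76) = sqrt(156.01) = 12.4904
theta = atan2(-12.4, -1.5) = -96.8974 degrees

r = 12.4904, theta = -96.8974 degrees


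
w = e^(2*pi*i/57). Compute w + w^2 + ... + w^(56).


With w = e^(2*pi*i/57), all 57 of the 57th roots of unity w^0 = 1, w, ..., w^(56) sum to 0: 1 + w + ... + w^(56) = (1 - w^57)/(1 - w) = 0 since w^57 = 1, w ≠ 1.
Removing the root 1: w + w^2 + ... + w^(56) = 0 - 1 = -1

Sum = -1


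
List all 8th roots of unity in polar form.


The 8th roots of unity are cis(360k/8°) for k=0..7
Angle step = 360/8 = 45°
Primitive root: cis(45°)
Primitive root = 0.7071 + 0.7071i

8 roots at angles: 0°, 45°, 90°, 135°, 180°, 225°, 270°, 315°


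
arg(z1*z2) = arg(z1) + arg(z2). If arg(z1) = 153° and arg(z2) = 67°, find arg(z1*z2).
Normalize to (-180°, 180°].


arg(z1*z2) = 153° + 67° = 220°
Normalized to (-180°, 180°]: -140°

-140°


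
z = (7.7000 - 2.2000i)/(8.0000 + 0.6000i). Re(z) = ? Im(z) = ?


Multiply by conjugate: (7.7000 - 2.2000i)(8.0000 - 0.6000i) / (8^2 + 0.6^2)
Numerator real = 7.7*8 - (2.2)*0.6 = 60.28
Numerator imag = -2.2*8 - 7.7*0.6 = -22.22
Denominator = 64.36
Re(z) = 60.28/64.36 = 0.9366
Im(z) = -22.22/64.36 = -0.3452

Re(z) = 0.9366, Im(z) = -0.3452


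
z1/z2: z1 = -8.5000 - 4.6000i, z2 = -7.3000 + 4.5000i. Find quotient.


Conjugate of z2 = -7.3000 - 4.5000i
Numerator: (-8.5000 - 4.6000i)(-7.3000 - 4.5000i) = 41.3500 + 71.8300i
Denominator: (-7.3)^2 + 4.5^2 = 73.54
Result = (41.3500 + 71.8300i)/73.54

0.5623 + 0.9767i


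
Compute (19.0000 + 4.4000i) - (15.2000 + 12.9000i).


Real: 19 - 15.2 = 3.8
Imag: 4.4 - 12.9 = -8.5

3.8000 - 8.5000i


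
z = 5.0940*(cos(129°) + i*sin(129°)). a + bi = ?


a = 5.0940*cos(129°) = 5.0940*(-0.62932) = -3.2058
b = 5.0940*sin(129°) = 5.0940*0.77715 = 3.9588

-3.2058 + 3.9588i


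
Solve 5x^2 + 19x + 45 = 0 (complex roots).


disc = 19^2 - 4*5*45 = 361 - 900 = -539
sqrt(|disc|) = sqrt(539) = 23.2164
Real part = -19/(2*5) = -1.9000
Imag part = 23.2164/(2*5) = 2.3216

-1.9000 ± 2.3216i


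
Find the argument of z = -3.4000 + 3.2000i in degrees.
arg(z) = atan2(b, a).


Re = -3.4, Im = 3.2
arg = atan2(3.2, -3.4) = 136.7357 degrees

arg(z) = 136.7357 degrees


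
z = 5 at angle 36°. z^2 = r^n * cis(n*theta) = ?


r^2 = 5^2 = 25
n*theta = 2*36° = 72° = 72° (mod 360)
a = 25*cos(72°) = 7.7254
b = 25*sin(72°) = 23.7764

25 cis(72°) = 7.7254 + 23.7764i


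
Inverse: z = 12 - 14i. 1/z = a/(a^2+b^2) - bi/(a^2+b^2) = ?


|z|^2 = 144+196 = 340
1/z = (12 + 14i)/340

1/z = 0.0353 + 0.0412i


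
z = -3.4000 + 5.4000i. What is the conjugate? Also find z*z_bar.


z_bar = -3.4000 - 5.4000i
z*z_bar = (-3.4)^2 + 5.4^2 = 11.56 + 29.16 = 40.72

z_bar = -3.4000 - 5.4000i, z*z_bar = 40.72


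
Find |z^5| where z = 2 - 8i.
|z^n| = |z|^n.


|z| = sqrt(4+64) = sqrt(68) = 8.2462
|z^5| = |z|^5 = (sqrt(68))^5 = 68^2 * sqrt(68) = 4624*sqrt(68)

|z^5| = 4624*sqrt(68) ≈ 38130.4808


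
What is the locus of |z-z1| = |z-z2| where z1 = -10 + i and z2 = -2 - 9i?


Equal distances means the locus is the perpendicular bisector of z1 and z2.
Midpoint = ((-10+(-2))/2, (1+(-9))/2) = (-6.0000, -4.0000)

Perpendicular bisector through (-6.0000, -4.0000)


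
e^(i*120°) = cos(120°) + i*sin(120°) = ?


cos(120°) = -0.5000
sin(120°) = 0.8660

e^(i*120°) = -0.5000 + 0.8660i


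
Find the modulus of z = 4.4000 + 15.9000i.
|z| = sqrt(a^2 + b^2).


|z| = sqrt(4.4^2 + 15.9^2) = sqrt(19.36 + 252.81) = sqrt(272.17) = 16.4976

|z| = 16.4976


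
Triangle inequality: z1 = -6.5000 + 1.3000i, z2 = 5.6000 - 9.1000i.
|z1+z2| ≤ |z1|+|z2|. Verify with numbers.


|z1| = sqrt((-6.5)^2 + 1.3^2) = sqrt(43.94) = 6.6287
|z2| = sqrt(5.6^2 + (-9.1)^2) = sqrt(114.17) = 10.6850
z1+z2 = -0.9000 - 7.8000i
|z1+z2| = sqrt(61.65) = 7.8518
|z1|+|z2| = 6.6287 + 10.6850 = 17.3137

|z1+z2| = 7.8518 ≤ |z1|+|z2| = 17.3137 (verified)


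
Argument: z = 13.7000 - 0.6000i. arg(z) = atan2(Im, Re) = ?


Re = 13.7, Im = -0.6
arg = atan2(-0.6, 13.7) = -2.5077 degrees

arg(z) = -2.5077 degrees


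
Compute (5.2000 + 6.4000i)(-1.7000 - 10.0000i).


Real = 5.2*(-1.7) - 6.4*(-10) = -8.84 - (-64) = 55.16
Imag = 5.2*(-10) - (1.7)*6.4 = -52 - (10.88) = -62.88

55.1600 - 62.8800i


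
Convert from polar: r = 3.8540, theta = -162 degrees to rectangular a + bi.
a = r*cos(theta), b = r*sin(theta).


a = 3.8540*cos(-162°) = 3.8540*(-0.95106) = -3.6654
b = 3.8540*sin(-162°) = 3.8540*(-0.30902) = -1.1910

-3.6654 - 1.1910i


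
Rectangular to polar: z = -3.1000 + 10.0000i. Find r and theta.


r = sqrt(9.61+100) = sqrt(109.61) = 10.4695
theta = atan2(10, -3.1) = 107.2234 degrees

r = 10.4695, theta = 107.2234 degrees


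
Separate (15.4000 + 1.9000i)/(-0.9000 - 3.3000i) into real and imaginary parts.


Multiply by conjugate: (15.4000 + 1.9000i)(-0.9000 + 3.3000i) / ((-0.9)^2 + (-3.3)^2)
Numerator real = 15.4*(-0.9) + 1.9*(-3.3) = -20.13
Numerator imag = 1.9*(-0.9) - 15.4*(-3.3) = 49.11
Denominator = 11.7
Re(z) = -20.13/11.7 = -1.7205
Im(z) = 49.11/11.7 = 4.1974

Re(z) = -1.7205, Im(z) = 4.1974


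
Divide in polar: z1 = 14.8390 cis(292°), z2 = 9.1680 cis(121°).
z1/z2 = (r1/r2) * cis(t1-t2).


r = 14.8390 / 9.1680 = 1.6186
theta = 292° - 121° = 171° = 171° (mod 360)

1.6186 cis(171°)


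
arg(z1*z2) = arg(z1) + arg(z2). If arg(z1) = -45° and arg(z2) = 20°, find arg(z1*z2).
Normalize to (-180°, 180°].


arg(z1*z2) = -45° + 20° = -25°
Normalized to (-180°, 180°]: -25°

-25°


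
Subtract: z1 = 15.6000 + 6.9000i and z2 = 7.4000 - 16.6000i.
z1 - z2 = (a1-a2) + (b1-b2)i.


Real: 15.6 - 7.4 = 8.2
Imag: 6.9 + 16.6 = 23.5

8.2000 + 23.5000i


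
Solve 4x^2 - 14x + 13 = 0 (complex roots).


disc = (-14)^2 - 4*4*13 = 196 - 208 = -12
sqrt(|disc|) = sqrt(12) = 3.4641
Real part = 14/(2*4) = 1.7500
Imag part = 3.4641/(2*4) = 0.4330

1.7500 ± 0.4330i


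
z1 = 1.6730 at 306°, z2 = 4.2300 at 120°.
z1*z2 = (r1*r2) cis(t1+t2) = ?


r = 1.6730 * 4.2300 = 7.0768
theta = 306° + 120° = 426° = 66° (mod 360)

7.0768 cis(66°)


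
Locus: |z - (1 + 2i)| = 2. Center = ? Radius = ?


|z - z0| = r is a circle with center z0 and radius r.
Center = (1, 2), radius = 2

Circle with center (1, 2) and radius 2


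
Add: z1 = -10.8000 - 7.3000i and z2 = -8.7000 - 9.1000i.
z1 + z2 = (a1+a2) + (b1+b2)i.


Real: -10.8 - 8.7 = -19.5
Imag: -7.3 - 9.1 = -16.4

-19.5000 - 16.4000i


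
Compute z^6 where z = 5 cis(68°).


r^6 = 5^6 = 15625
n*theta = 6*68° = 408° = 48° (mod 360)
a = 15625*cos(48°) = 10455.1657
b = 15625*sin(48°) = 11611.6379

15625 cis(48°) = 10455.1657 + 11611.6379i


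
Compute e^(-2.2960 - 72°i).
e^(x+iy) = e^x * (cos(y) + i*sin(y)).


e^-2.2960 = 0.10066
cos(-72°) = 0.309
sin(-72°) = -0.9511
Real = 0.10066*0.309 = 0.0311
Imag = 0.10066*(-0.9511) = -0.0957

0.0311 - 0.0957i


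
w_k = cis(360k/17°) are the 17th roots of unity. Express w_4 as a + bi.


Angle = 360*4/17 = 84.7059°
a = cos(84.7059°) = 0.0923
b = sin(84.7059°) = 0.9957

0.0923 + 0.9957i


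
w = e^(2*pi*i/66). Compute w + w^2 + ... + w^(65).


With w = e^(2*pi*i/66), all 66 of the 66th roots of unity w^0 = 1, w, ..., w^(65) sum to 0: 1 + w + ... + w^(65) = (1 - w^66)/(1 - w) = 0 since w^66 = 1, w ≠ 1.
Removing the root 1: w + w^2 + ... + w^(65) = 0 - 1 = -1

Sum = -1


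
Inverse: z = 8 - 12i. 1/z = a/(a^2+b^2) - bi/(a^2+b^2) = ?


|z|^2 = 64+144 = 208
1/z = (8 + 12i)/208

1/z = 0.0385 + 0.0577i


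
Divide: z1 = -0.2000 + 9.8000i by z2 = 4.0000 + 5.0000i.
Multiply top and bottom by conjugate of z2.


Conjugate of z2 = 4.0000 - 5.0000i
Numerator: (-0.2000 + 9.8000i)(4.0000 - 5.0000i) = 48.2000 + 40.2000i
Denominator: 4^2 + 5^2 = 41
Result = (48.2000 + 40.2000i)/41

1.1756 + 0.9805i


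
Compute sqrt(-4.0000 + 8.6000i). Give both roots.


|z| = sqrt(16+73.96) = 9.4847
sqrt((|z|+a)/2) = sqrt((9.4847+(-4))/2) = sqrt(2.7424) = 1.6560
sqrt((|z|-a)/2) = sqrt((9.4847-(-4))/2) = sqrt(6.7424) = 2.5966

±(1.6560 + 2.5966i) i.e. 1.6560 + 2.5966i and -1.6560 - 2.5966i


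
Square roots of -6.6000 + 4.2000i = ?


|z| = sqrt(43.56+17.64) = 7.8230
sqrt((|z|+a)/2) = sqrt((7.8230+(-6.6))/2) = sqrt(0.6115) = 0.7820
sqrt((|z|-a)/2) = sqrt((7.8230-(-6.6))/2) = sqrt(7.2115) = 2.6854

±(0.7820 + 2.6854i) i.e. 0.7820 + 2.6854i and -0.7820 - 2.6854i


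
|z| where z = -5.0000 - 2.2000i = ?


|z| = sqrt((-5)^2 + (-2.2)^2) = sqrt(25 + 4.84) = sqrt(29.84) = 5.4626

|z| = 5.4626


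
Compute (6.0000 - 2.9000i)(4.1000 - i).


Real = 6*4.1 - (-2.9)*(-1) = 24.6 - 2.9 = 21.7
Imag = 6*(-1) + 4.1*(-2.9) = -6 - (11.89) = -17.89

21.7000 - 17.8900i


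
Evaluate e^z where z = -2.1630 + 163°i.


e^-2.1630 = 0.1150
cos(163°) = -0.9563
sin(163°) = 0.2924
Real = 0.1150*(-0.9563) = -0.1100
Imag = 0.1150*0.2924 = 0.0336

-0.1100 + 0.0336i


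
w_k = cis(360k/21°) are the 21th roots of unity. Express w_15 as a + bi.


Angle = 360*15/21 = 257.1429°
a = cos(257.1429°) = -0.2225
b = sin(257.1429°) = -0.9749

-0.2225 - 0.9749i


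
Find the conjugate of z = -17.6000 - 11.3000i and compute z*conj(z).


z_bar = -17.6000 + 11.3000i
z*z_bar = (-17.6)^2 + (-11.3)^2 = 309.76 + 127.69 = 437.45

z_bar = -17.6000 + 11.3000i, z*z_bar = 437.45


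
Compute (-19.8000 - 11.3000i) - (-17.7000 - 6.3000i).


Real: -19.8 + 17.7 = -2.1
Imag: -11.3 + 6.3 = -5

-2.1000 - 5.0000i


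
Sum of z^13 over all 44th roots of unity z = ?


The roots are w_k = w^k with w = e^(2*pi*i/44), and (w^k)^13 = (w^13)^k.
So S = 1 + u + u^2 + ... + u^(43) with u = w^13.
13 = 0*44 + 13, so 13 is not a multiple of 44: u = w^13 ≠ 1 (w is a primitive 44th root), while u^44 = (w^44)^13 = 1.
Geometric series: S = (1 - u^44)/(1 - u) = (1 - 1)/(1 - u) = 0

S = 0


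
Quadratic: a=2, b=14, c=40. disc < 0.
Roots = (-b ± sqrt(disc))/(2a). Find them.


disc = 14^2 - 4*2*40 = 196 - 320 = -124
sqrt(|disc|) = sqrt(124) = 11.1355
Real part = -14/(2*2) = -3.5000
Imag part = 11.1355/(2*2) = 2.7839

-3.5000 ± 2.7839i


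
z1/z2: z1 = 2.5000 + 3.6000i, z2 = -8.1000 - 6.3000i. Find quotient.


Conjugate of z2 = -8.1000 + 6.3000i
Numerator: (2.5000 + 3.6000i)(-8.1000 + 6.3000i) = -42.9300 - 13.4100i
Denominator: (-8.1)^2 + (-6.3)^2 = 105.3
Result = (-42.9300 - 13.4100i)/105.3

-0.4077 - 0.1274i


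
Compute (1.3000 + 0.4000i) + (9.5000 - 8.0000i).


Real: 1.3 + 9.5 = 10.8
Imag: 0.4 - 8 = -7.6

10.8000 - 7.6000i


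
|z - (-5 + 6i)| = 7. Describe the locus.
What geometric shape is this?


|z - z0| = r is a circle with center z0 and radius r.
Center = (-5, 6), radius = 7

Circle with center (-5, 6) and radius 7


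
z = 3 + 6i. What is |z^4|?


|z| = sqrt(9+36) = sqrt(45) = 6.7082
|z^4| = |z|^4 = (sqrt(45))^4 = 45^2 = 2025

|z^4| = 2025


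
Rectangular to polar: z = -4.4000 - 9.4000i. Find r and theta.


r = sqrt(19.36+88.36) = sqrt(107.72) = 10.3788
theta = atan2(-9.4, -4.4) = -115.0836 degrees

r = 10.3788, theta = -115.0836 degrees


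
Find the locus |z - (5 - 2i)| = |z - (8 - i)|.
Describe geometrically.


Equal distances means the locus is the perpendicular bisector of z1 and z2.
Midpoint = ((5+8)/2, (-2+(-1))/2) = (6.5000, -1.5000)

Perpendicular bisector through (6.5000, -1.5000)


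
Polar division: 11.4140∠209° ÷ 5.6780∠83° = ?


r = 11.4140 / 5.6780 = 2.0102
theta = 209° - 83° = 126° = 126° (mod 360)

2.0102 cis(126°)


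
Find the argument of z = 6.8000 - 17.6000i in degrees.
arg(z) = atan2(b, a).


Re = 6.8, Im = -17.6
arg = atan2(-17.6, 6.8) = -68.8753 degrees

arg(z) = -68.8753 degrees


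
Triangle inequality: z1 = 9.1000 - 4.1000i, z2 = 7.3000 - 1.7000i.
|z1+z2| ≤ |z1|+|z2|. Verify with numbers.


|z1| = sqrt(9.1^2 + (-4.1)^2) = sqrt(99.62) = 9.9810
|z2| = sqrt(7.3^2 + (-1.7)^2) = sqrt(56.18) = 7.4953
z1+z2 = 16.4000 - 5.8000i
|z1+z2| = sqrt(302.6) = 17.3954
|z1|+|z2| = 9.9810 + 7.4953 = 17.4763

|z1+z2| = 17.3954 ≤ |z1|+|z2| = 17.4763 (verified)


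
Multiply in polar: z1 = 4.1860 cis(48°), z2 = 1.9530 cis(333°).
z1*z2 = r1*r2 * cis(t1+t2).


r = 4.1860 * 1.9530 = 8.1753
theta = 48° + 333° = 381° = 21° (mod 360)

8.1753 cis(21°)


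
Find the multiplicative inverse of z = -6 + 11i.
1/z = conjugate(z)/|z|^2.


|z|^2 = 36+121 = 157
1/z = (-6 - 11i)/157

1/z = -0.0382 - 0.0701i


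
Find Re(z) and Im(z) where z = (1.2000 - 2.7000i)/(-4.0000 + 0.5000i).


Multiply by conjugate: (1.2000 - 2.7000i)(-4.0000 - 0.5000i) / ((-4)^2 + 0.5^2)
Numerator real = 1.2*(-4) - (2.7)*0.5 = -6.15
Numerator imag = -2.7*(-4) - 1.2*0.5 = 10.2
Denominator = 16.25
Re(z) = -6.15/16.25 = -0.3785
Im(z) = 10.2/16.25 = 0.6277

Re(z) = -0.3785, Im(z) = 0.6277


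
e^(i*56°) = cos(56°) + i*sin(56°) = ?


cos(56°) = 0.5592
sin(56°) = 0.8290

e^(i*56°) = 0.5592 + 0.8290i


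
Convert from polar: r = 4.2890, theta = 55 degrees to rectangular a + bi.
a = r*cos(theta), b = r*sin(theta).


a = 4.2890*cos(55°) = 4.2890*0.57358 = 2.4601
b = 4.2890*sin(55°) = 4.2890*0.81915 = 3.5133

2.4601 + 3.5133i


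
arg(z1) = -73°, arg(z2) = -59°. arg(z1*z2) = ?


arg(z1*z2) = -73° - 59° = -132°
Normalized to (-180°, 180°]: -132°

-132°


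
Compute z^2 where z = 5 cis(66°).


r^2 = 5^2 = 25
n*theta = 2*66° = 132° = 132° (mod 360)
a = 25*cos(132°) = -16.7283
b = 25*sin(132°) = 18.5786

25 cis(132°) = -16.7283 + 18.5786i


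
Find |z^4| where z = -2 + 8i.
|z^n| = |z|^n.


|z| = sqrt(4+64) = sqrt(68) = 8.2462
|z^4| = |z|^4 = (sqrt(68))^4 = 68^2 = 4624

|z^4| = 4624


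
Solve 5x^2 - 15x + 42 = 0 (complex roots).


disc = (-15)^2 - 4*5*42 = 225 - 840 = -615
sqrt(|disc|) = sqrt(615) = 24.7992
Real part = 15/(2*5) = 1.5000
Imag part = 24.7992/(2*5) = 2.4799

1.5000 ± 2.4799i


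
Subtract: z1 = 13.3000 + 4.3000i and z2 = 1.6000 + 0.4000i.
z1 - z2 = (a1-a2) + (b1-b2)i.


Real: 13.3 - 1.6 = 11.7
Imag: 4.3 - 0.4 = 3.9

11.7000 + 3.9000i


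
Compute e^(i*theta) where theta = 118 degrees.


cos(118°) = -0.4695
sin(118°) = 0.8829

e^(i*118°) = -0.4695 + 0.8829i


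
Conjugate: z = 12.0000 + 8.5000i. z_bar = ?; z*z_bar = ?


z_bar = 12.0000 - 8.5000i
z*z_bar = 12^2 + 8.5^2 = 144 + 72.25 = 216.25

z_bar = 12.0000 - 8.5000i, z*z_bar = 216.25


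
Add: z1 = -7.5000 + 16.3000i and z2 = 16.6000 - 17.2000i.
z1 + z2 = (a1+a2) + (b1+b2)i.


Real: -7.5 + 16.6 = 9.1
Imag: 16.3 - 17.2 = -0.9

9.1000 - 0.9000i


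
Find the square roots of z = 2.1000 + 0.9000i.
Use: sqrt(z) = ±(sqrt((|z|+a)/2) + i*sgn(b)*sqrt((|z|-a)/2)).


|z| = sqrt(4.41+0.81) = 2.2847
sqrt((|z|+a)/2) = sqrt((2.2847+2.1)/2) = sqrt(2.1924) = 1.4807
sqrt((|z|-a)/2) = sqrt((2.2847-2.1)/2) = sqrt(0.0924) = 0.3039

±(1.4807 + 0.3039i) i.e. 1.4807 + 0.3039i and -1.4807 - 0.3039i


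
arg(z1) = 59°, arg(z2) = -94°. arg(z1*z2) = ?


arg(z1*z2) = 59° - 94° = -35°
Normalized to (-180°, 180°]: -35°

-35°


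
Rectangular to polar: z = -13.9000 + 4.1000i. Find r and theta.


r = sqrt(193.21+16.81) = sqrt(210.02) = 14.4921
theta = atan2(4.1, -13.9) = 163.5658 degrees

r = 14.4921, theta = 163.5658 degrees


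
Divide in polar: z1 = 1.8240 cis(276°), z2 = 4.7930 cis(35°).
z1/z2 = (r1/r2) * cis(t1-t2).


r = 1.8240 / 4.7930 = 0.3806
theta = 276° - 35° = 241° = 241° (mod 360)

0.3806 cis(241°)


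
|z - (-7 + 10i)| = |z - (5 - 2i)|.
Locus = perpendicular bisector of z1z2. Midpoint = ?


Equal distances means the locus is the perpendicular bisector of z1 and z2.
Midpoint = ((-7+5)/2, (10+(-2))/2) = (-1.0000, 4.0000)

Perpendicular bisector through (-1.0000, 4.0000)


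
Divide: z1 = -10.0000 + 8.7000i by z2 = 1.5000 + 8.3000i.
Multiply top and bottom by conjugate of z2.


Conjugate of z2 = 1.5000 - 8.3000i
Numerator: (-10.0000 + 8.7000i)(1.5000 - 8.3000i) = 57.2100 + 96.0500i
Denominator: 1.5^2 + 8.3^2 = 71.14
Result = (57.2100 + 96.0500i)/71.14

0.8042 + 1.3502i


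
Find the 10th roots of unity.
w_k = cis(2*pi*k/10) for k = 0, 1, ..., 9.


The 10th roots of unity are cis(360k/10°) for k=0..9
Angle step = 360/10 = 36°
Primitive root: cis(36°)
Primitive root = 0.8090 + 0.5878i

10 roots at angles: 0°, 36°, 72°, 108°, 144°, 180°, 216°, 252°, 288°, 324°


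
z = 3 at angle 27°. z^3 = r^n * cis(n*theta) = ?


r^3 = 3^3 = 27
n*theta = 3*27° = 81° = 81° (mod 360)
a = 27*cos(81°) = 4.2237
b = 27*sin(81°) = 26.6676

27 cis(81°) = 4.2237 + 26.6676i


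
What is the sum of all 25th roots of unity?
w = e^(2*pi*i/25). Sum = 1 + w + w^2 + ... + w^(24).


The sum of all 25th roots of unity is 0.
Geometric series: (1 - w^25)/(1 - w) = (1-1)/(1-w) = 0 since w^25 = 1, w ≠ 1.
Alternatively: coefficient of z^24 in z^25 - 1 is 0.

0


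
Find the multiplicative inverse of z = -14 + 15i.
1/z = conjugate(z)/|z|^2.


|z|^2 = 196+225 = 421
1/z = (-14 - 15i)/421

1/z = -0.0333 - 0.0356i


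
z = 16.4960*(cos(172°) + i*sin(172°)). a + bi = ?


a = 16.4960*cos(172°) = 16.4960*(-0.99027) = -16.3355
b = 16.4960*sin(172°) = 16.4960*0.139173 = 2.2958

-16.3355 + 2.2958i


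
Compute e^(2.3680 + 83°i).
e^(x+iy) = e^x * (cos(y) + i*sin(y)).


e^2.3680 = 10.6760
cos(83°) = 0.12187
sin(83°) = 0.992546
Real = 10.6760*0.12187 = 1.3011
Imag = 10.6760*0.992546 = 10.5964

1.3011 + 10.5964i


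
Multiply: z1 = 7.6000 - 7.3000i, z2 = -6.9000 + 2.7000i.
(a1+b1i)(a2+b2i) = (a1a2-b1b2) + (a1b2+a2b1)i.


Real = 7.6*(-6.9) - (-7.3)*2.7 = -52.44 - (-19.71) = -32.73
Imag = 7.6*2.7 - (6.9)*(-7.3) = 20.52 + 50.37 = 70.89

-32.7300 + 70.8900i


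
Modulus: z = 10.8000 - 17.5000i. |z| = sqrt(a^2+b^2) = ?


|z| = sqrt(10.8^2 + (-17.5)^2) = sqrt(116.64 + 306.25) = sqrt(422.89) = 20.5643

|z| = 20.5643


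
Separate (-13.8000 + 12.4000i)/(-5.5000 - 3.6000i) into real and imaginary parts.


Multiply by conjugate: (-13.8000 + 12.4000i)(-5.5000 + 3.6000i) / ((-5.5)^2 + (-3.6)^2)
Numerator real = -13.8*(-5.5) + 12.4*(-3.6) = 31.26
Numerator imag = 12.4*(-5.5) - (-13.8)*(-3.6) = -117.88
Denominator = 43.21
Re(z) = 31.26/43.21 = 0.7234
Im(z) = -117.88/43.21 = -2.7281

Re(z) = 0.7234, Im(z) = -2.7281


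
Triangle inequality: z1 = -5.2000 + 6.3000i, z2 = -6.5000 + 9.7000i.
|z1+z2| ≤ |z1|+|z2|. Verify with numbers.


|z1| = sqrt((-5.2)^2 + 6.3^2) = sqrt(66.73) = 8.1688
|z2| = sqrt((-6.5)^2 + 9.7^2) = sqrt(136.34) = 11.6765
z1+z2 = -11.7000 + 16.0000i
|z1+z2| = sqrt(392.89) = 19.8215
|z1|+|z2| = 8.1688 + 11.6765 = 19.8453

|z1+z2| = 19.8215 ≤ |z1|+|z2| = 19.8453 (verified)


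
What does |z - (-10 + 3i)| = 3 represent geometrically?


|z - z0| = r is a circle with center z0 and radius r.
Center = (-10, 3), radius = 3

Circle with center (-10, 3) and radius 3


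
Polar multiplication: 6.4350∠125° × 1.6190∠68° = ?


r = 6.4350 * 1.6190 = 10.4183
theta = 125° + 68° = 193° = 193° (mod 360)

10.4183 cis(193°)


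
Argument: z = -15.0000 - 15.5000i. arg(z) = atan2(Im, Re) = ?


Re = -15, Im = -15.5
arg = atan2(-15.5, -15) = -134.0608 degrees

arg(z) = -134.0608 degrees


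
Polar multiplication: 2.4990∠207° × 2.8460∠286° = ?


r = 2.4990 * 2.8460 = 7.1122
theta = 207° + 286° = 493° = 133° (mod 360)

7.1122 cis(133°)


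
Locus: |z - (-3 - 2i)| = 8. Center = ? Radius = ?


|z - z0| = r is a circle with center z0 and radius r.
Center = (-3, -2), radius = 8

Circle with center (-3, -2) and radius 8


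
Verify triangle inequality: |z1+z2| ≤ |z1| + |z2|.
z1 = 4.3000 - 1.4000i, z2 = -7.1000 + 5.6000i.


|z1| = sqrt(4.3^2 + (-1.4)^2) = sqrt(20.45) = 4.5222
|z2| = sqrt((-7.1)^2 + 5.6^2) = sqrt(81.77) = 9.0427
z1+z2 = -2.8000 + 4.2000i
|z1+z2| = sqrt(25.48) = 5.0478
|z1|+|z2| = 4.5222 + 9.0427 = 13.5649

|z1+z2| = 5.0478 ≤ |z1|+|z2| = 13.5649 (verified)


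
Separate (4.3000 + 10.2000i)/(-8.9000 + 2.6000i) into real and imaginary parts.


Multiply by conjugate: (4.3000 + 10.2000i)(-8.9000 - 2.6000i) / ((-8.9)^2 + 2.6^2)
Numerator real = 4.3*(-8.9) + 10.2*2.6 = -11.75
Numerator imag = 10.2*(-8.9) - 4.3*2.6 = -101.96
Denominator = 85.97
Re(z) = -11.75/85.97 = -0.1367
Im(z) = -101.96/85.97 = -1.1860

Re(z) = -0.1367, Im(z) = -1.1860


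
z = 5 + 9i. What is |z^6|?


|z| = sqrt(25+81) = sqrt(106) = 10.2956
|z^6| = |z|^6 = (sqrt(106))^6 = 106^3 = 1191016

|z^6| = 1191016


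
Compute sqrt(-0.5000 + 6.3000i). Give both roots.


|z| = sqrt(0.25+39.69) = 6.3198
sqrt((|z|+a)/2) = sqrt((6.3198+(-0.5))/2) = sqrt(2.9099) = 1.7058
sqrt((|z|-a)/2) = sqrt((6.3198-(-0.5))/2) = sqrt(3.4099) = 1.8466

±(1.7058 + 1.8466i) i.e. 1.7058 + 1.8466i and -1.7058 - 1.8466i
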